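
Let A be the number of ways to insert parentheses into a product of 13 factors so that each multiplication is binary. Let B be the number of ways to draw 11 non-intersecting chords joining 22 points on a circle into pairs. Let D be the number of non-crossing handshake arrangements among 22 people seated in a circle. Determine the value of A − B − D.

Ways to associate a product of 13 factors correspond to binary trees on 13 leaves, so the count is C_12. So A = C_12 = 208012.
Pairing 22 circle points by 11 non-crossing chords gives C_11 matchings. So B = C_11 = 58786.
Non-crossing handshake pairings of 2n people are counted by C_n; 22 people gives n = 11. So D = C_11 = 58786.
A − B − D = 208012 − 58786 − 58786 = 90440.

90440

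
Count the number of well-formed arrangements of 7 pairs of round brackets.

429

With 7 pairs the number of balanced bracket strings is the Catalan number C_7.
C_7 = C(14,7)/8 = 3432/8 = 429.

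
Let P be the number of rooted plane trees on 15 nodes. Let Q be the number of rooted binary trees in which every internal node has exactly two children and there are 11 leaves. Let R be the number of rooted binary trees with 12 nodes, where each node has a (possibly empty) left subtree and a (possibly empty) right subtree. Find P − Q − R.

A rooted plane tree on 15 nodes has 14 edges, and such trees are counted by C_14. So P = C_14 = 2674440.
Full binary trees with 11 leaves have 11−1 = 10 internal nodes, so there are C_10 of them. So Q = C_10 = 16796.
There are C_n binary search tree shapes on n keys; with n = 12 that is C_12. So R = C_12 = 208012.
P − Q − R = 2674440 − 16796 − 208012 = 2449632.

2449632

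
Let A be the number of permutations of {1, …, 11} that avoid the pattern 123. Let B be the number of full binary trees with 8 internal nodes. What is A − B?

57356

For any fixed pattern of length 3, the pattern-avoiding permutations of [11] number C_11. So A = C_11 = 58786.
The number of full binary trees on 8 internal nodes is the Catalan number C_8. So B = C_8 = 1430.
A − B = 58786 − 1430 = 57356.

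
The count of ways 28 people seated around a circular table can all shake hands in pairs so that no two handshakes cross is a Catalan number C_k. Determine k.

Non-crossing handshake pairings of 2n people are counted by C_n; 28 people gives n = 14.

14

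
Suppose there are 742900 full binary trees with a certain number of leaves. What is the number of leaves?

14

Full binary trees with L leaves are counted by C_{L−1}; 742900 = C_13.
So the index is 13, and the number of leaves is 13 + 1 = 14.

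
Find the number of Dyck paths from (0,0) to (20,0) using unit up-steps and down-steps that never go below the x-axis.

16796

Dyck paths of semilength n (length 2n) are counted by C_n; here n = 10.
C_10 = C_9 · 2(2·9+1)/(9+2) = 4862 · 38/11 = 16796.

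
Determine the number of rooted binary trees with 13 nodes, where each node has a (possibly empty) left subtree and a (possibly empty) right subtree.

There are C_n binary search tree shapes on n keys; with n = 13 that is C_13.
C_13 = C_12 · 2(2·12+1)/(12+2) = 208012 · 50/14 = 742900.

742900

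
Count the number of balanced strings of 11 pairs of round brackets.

58786

With 11 pairs the number of balanced bracket strings is the Catalan number C_11.
C_11 = 58786.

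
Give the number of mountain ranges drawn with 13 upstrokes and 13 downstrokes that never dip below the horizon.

742900

A Dyck path with 13 up-steps and 13 down-steps has semilength 13, so there are C_13 of them.
C_13 = C(26,13)/14 = 10400600/14 = 742900.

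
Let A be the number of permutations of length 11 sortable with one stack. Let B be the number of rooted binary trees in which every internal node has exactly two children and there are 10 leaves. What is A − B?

53924

By Knuth's characterisation, the stack-sortable permutations of length 11 are the 231-avoiders, numbering C_11. So A = C_11 = 58786.
A full binary tree with L leaves has L−1 internal nodes and is counted by C_{L−1}; L = 10 gives C_9. So B = C_9 = 4862.
A − B = 58786 − 4862 = 53924.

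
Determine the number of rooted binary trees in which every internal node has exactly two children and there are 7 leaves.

Full binary trees with 7 leaves have 7−1 = 6 internal nodes, so there are C_6 of them.
C_6 = C_5 · 2(2·5+1)/(5+2) = 42 · 22/7 = 132.

132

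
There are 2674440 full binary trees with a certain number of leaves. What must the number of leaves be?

Full binary trees with L leaves are counted by C_{L−1}. The Catalan number equal to 2674440 is C_14.
So the index is 14, and the number of leaves is 14 + 1 = 15.

15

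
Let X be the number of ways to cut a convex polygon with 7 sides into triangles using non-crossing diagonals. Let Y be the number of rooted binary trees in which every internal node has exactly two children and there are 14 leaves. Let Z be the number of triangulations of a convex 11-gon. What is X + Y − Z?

The number of triangulations of a 7-gon is the Catalan number C_5 (index = sides − 2). So X = C_5 = 42.
Full binary trees with 14 leaves have 14−1 = 13 internal nodes, so there are C_13 of them. So Y = C_13 = 742900.
A convex 11-gon is triangulated into 9 triangles, and the number of such triangulations is the Catalan number C_{11−2} = C_9. So Z = C_9 = 4862.
X + Y − Z = 42 + 742900 − 4862 = 738080.

738080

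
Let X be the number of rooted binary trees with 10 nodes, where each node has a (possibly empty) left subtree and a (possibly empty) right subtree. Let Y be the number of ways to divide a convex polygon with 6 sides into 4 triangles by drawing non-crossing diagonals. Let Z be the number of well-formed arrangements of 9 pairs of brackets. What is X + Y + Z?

21672

There are C_n binary search tree shapes on n keys; with n = 10 that is C_10. So X = C_10 = 16796.
The number of triangulations of a 6-gon is the Catalan number C_4 (index = sides − 2). So Y = C_4 = 14.
A balanced arrangement of 9 bracket pairs is a Dyck word of semilength 9, so the count is C_9. So Z = C_9 = 4862.
X + Y + Z = 16796 + 14 + 4862 = 21672.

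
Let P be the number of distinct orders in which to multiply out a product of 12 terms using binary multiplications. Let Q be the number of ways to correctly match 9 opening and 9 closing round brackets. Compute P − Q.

53924

Parenthesizations of m factors correspond to full binary trees with m leaves, counted by C_{m−1}; m = 12 gives C_11. So P = C_11 = 58786.
A balanced arrangement of 9 bracket pairs is a Dyck word of semilength 9, so the count is C_9. So Q = C_9 = 4862.
P − Q = 58786 − 4862 = 53924.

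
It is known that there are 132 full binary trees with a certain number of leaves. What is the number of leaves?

Full binary trees with L leaves are counted by C_{L−1}. The Catalan number equal to 132 is C_6.
So the index is 6, and the number of leaves is 6 + 1 = 7.

7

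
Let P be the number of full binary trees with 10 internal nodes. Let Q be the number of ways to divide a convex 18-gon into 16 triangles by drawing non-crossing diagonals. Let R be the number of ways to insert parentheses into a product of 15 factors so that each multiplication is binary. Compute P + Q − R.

Full binary trees with n internal nodes are counted by C_n; here n = 10. So P = C_10 = 16796.
The number of triangulations of an 18-gon is the Catalan number C_16 (index = sides − 2). So Q = C_16 = 35357670.
Ways to associate a product of 15 factors correspond to binary trees on 15 leaves, so the count is C_14. So R = C_14 = 2674440.
P + Q − R = 16796 + 35357670 − 2674440 = 32700026.

32700026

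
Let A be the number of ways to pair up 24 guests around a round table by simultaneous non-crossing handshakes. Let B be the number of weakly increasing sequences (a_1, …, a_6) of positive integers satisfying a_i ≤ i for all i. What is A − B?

207880

Non-crossing handshake pairings of 2n people are counted by C_n; 24 people gives n = 12. So A = C_12 = 208012.
Weakly increasing sequences with a_i ≤ i biject with Dyck paths of semilength 6, so there are C_6. So B = C_6 = 132.
A − B = 208012 − 132 = 207880.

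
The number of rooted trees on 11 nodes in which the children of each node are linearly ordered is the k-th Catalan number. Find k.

10

Rooted ordered (plane) trees on m nodes have m−1 edges and are counted by C_{m−1}; m = 11 gives C_10.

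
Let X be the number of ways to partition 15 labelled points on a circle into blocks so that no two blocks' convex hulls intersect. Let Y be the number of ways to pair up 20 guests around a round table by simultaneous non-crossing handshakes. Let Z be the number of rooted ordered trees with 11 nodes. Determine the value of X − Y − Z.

The non-crossing partitions of [15] form a lattice of size C_15. So X = C_15 = 9694845.
Non-crossing handshake pairings of 2n people are counted by C_n; 20 people gives n = 10. So Y = C_10 = 16796.
A rooted plane tree on 11 nodes has 10 edges, and such trees are counted by C_10. So Z = C_10 = 16796.
X − Y − Z = 9694845 − 16796 − 16796 = 9661253.

9661253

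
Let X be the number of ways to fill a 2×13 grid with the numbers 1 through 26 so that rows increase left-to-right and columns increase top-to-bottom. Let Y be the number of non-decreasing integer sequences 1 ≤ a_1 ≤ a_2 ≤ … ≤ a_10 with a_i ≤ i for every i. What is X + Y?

759696

Standard Young tableaux of shape 2×n are counted by C_n; here n = 13. So X = C_13 = 742900.
Weakly increasing sequences with a_i ≤ i biject with Dyck paths of semilength 10, so there are C_10. So Y = C_10 = 16796.
X + Y = 742900 + 16796 = 759696.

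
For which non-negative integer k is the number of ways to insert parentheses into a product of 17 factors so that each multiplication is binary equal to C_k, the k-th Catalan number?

Ways to associate a product of 17 factors correspond to binary trees on 17 leaves, so the count is C_16.

16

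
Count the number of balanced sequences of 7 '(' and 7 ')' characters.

429

With 7 pairs the number of balanced bracket strings is the Catalan number C_7.
C_7 = C(14,7)/8 = 3432/8 = 429.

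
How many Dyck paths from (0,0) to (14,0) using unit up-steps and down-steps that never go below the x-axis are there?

A Dyck path with 7 up-steps and 7 down-steps has semilength 7, so there are C_7 of them.
C_7 = C_6 · 2(2·6+1)/(6+2) = 132 · 26/8 = 429.

429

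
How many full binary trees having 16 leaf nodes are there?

A full binary tree with L leaves has L−1 internal nodes and is counted by C_{L−1}; L = 16 gives C_15.
C_15 = C(30,15)/16 = 155117520/16 = 9694845.

9694845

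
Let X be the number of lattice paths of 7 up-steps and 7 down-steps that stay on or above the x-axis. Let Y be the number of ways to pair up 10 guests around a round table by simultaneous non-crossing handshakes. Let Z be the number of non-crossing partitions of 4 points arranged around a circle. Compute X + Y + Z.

A Dyck path with 7 up-steps and 7 down-steps has semilength 7, so there are C_7 of them. So X = C_7 = 429.
With 10 = 2·5 people, non-crossing handshake pairings are non-crossing perfect matchings on a circle, counted by C_5. So Y = C_5 = 42.
Non-crossing partitions of an n-element set are counted by C_n; here n = 4. So Z = C_4 = 14.
X + Y + Z = 429 + 42 + 14 = 485.

485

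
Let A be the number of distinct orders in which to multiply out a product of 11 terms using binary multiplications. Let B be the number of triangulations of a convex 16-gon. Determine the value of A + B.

Parenthesizations of m factors correspond to full binary trees with m leaves, counted by C_{m−1}; m = 11 gives C_10. So A = C_10 = 16796.
A convex 16-gon is triangulated into 14 triangles, and the number of such triangulations is the Catalan number C_{16−2} = C_14. So B = C_14 = 2674440.
A + B = 16796 + 2674440 = 2691236.

2691236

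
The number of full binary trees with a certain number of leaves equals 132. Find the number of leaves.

7

Full binary trees with L leaves are counted by C_{L−1}, and C_6 = 132.
So the index is 6, and the number of leaves is 6 + 1 = 7.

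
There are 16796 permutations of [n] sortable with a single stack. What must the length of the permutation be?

10

Stack-sortable permutations of [n] are counted by C_n. Since C_10 = 16796, the index is 10.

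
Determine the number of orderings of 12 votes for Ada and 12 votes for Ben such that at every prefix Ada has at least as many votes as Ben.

Ballot sequences with n votes each where one side never trails are Dyck words, counted by C_n; here n = 12.
C_12 = C(24,12)/13 = 2704156/13 = 208012.

208012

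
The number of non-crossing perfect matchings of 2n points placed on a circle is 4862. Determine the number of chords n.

9

Non-crossing pairings of 2n points on a circle are counted by C_n, and C_9 = 4862.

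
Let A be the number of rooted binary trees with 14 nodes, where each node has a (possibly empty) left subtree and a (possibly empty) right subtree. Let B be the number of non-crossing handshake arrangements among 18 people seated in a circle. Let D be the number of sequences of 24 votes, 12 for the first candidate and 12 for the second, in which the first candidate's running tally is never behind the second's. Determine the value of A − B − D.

2461566

There are C_n binary search tree shapes on n keys; with n = 14 that is C_14. So A = C_14 = 2674440.
With 18 = 2·9 people, non-crossing handshake pairings are non-crossing perfect matchings on a circle, counted by C_9. So B = C_9 = 4862.
Ballot sequences with n votes each where one side never trails are Dyck words, counted by C_n; here n = 12. So D = C_12 = 208012.
A − B − D = 2674440 − 4862 − 208012 = 2461566.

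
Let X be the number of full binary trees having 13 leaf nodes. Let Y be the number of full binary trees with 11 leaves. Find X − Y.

Full binary trees with 13 leaves have 13−1 = 12 internal nodes, so there are C_12 of them. So X = C_12 = 208012.
Full binary trees with 11 leaves have 11−1 = 10 internal nodes, so there are C_10 of them. So Y = C_10 = 16796.
X − Y = 208012 − 16796 = 191216.

191216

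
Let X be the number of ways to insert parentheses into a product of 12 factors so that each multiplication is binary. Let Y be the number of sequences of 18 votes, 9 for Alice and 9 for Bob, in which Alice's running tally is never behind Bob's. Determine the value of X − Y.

Ways to associate a product of 12 factors correspond to binary trees on 12 leaves, so the count is C_11. So X = C_11 = 58786.
Reading a vote for the leader as '(' and for the other as ')' turns such a sequence into a balanced string of 9 pairs, so the count is C_9. So Y = C_9 = 4862.
X − Y = 58786 − 4862 = 53924.

53924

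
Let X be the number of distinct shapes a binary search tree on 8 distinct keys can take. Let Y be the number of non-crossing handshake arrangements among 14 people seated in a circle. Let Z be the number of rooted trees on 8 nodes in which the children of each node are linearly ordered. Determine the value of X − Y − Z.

There are C_n binary search tree shapes on n keys; with n = 8 that is C_8. So X = C_8 = 1430.
Non-crossing handshake pairings of 2n people are counted by C_n; 14 people gives n = 7. So Y = C_7 = 429.
A rooted plane tree on 8 nodes has 7 edges, and such trees are counted by C_7. So Z = C_7 = 429.
X − Y − Z = 1430 − 429 − 429 = 572.

572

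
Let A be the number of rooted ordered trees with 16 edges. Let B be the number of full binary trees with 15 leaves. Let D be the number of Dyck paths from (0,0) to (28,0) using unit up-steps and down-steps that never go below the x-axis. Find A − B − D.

30008790

A rooted plane tree with 16 edges has 17 nodes, and the count is C_16. So A = C_16 = 35357670.
Full binary trees with 15 leaves have 15−1 = 14 internal nodes, so there are C_14 of them. So B = C_14 = 2674440.
Dyck paths of semilength n (length 2n) are counted by C_n; here n = 14. So D = C_14 = 2674440.
A − B − D = 35357670 − 2674440 − 2674440 = 30008790.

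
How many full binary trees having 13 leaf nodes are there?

Full binary trees with 13 leaves have 13−1 = 12 internal nodes, so there are C_12 of them.
C_12 = C_11 · 2(2·11+1)/(11+2) = 58786 · 46/13 = 208012.

208012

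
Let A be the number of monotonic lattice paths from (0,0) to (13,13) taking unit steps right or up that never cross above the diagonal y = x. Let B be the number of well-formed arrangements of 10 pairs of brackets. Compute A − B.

726104

Monotone paths in an n×n grid that stay weakly below the diagonal are counted by C_n; here n = 13. So A = C_13 = 742900.
A balanced arrangement of 10 bracket pairs is a Dyck word of semilength 10, so the count is C_10. So B = C_10 = 16796.
A − B = 742900 − 16796 = 726104.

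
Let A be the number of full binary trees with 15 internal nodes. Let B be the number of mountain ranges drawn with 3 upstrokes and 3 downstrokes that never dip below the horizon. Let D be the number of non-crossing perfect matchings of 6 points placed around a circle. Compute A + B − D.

Full binary trees with n internal nodes are counted by C_n; here n = 15. So A = C_15 = 9694845.
Paths of 3 up- and 3 down-steps that never dip below the axis are Dyck paths; their count is C_3. So B = C_3 = 5.
Non-crossing perfect matchings of 2n points on a circle are counted by C_n; with 6 points, n = 3. So D = C_3 = 5.
A + B − D = 9694845 + 5 − 5 = 9694845.

9694845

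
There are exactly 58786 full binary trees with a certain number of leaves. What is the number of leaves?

12

Full binary trees with L leaves are counted by C_{L−1}; 58786 = C_11.
So the index is 11, and the number of leaves is 11 + 1 = 12.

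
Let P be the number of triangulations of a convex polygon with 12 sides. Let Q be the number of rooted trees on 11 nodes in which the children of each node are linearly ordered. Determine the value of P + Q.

33592

The number of triangulations of a 12-gon is the Catalan number C_10 (index = sides − 2). So P = C_10 = 16796.
Rooted ordered (plane) trees on m nodes have m−1 edges and are counted by C_{m−1}; m = 11 gives C_10. So Q = C_10 = 16796.
P + Q = 16796 + 16796 = 33592.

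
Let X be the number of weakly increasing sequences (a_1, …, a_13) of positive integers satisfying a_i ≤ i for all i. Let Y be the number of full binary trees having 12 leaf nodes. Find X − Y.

Such sub-staircase sequences of length n are counted by C_n; here n = 13. So X = C_13 = 742900.
A full binary tree with L leaves has L−1 internal nodes and is counted by C_{L−1}; L = 12 gives C_11. So Y = C_11 = 58786.
X − Y = 742900 − 58786 = 684114.

684114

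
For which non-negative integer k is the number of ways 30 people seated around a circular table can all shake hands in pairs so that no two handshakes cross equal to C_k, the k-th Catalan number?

15

Non-crossing handshake pairings of 2n people are counted by C_n; 30 people gives n = 15.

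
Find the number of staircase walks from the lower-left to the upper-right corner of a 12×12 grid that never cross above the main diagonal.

Monotone paths in an n×n grid that stay weakly below the diagonal are counted by C_n; here n = 12.
C_12 = C_11 · 2(2·11+1)/(11+2) = 58786 · 46/13 = 208012.

208012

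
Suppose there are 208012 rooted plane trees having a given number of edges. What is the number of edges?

Rooted ordered trees with n edges are counted by C_n. Since C_12 = 208012, the index is 12.

12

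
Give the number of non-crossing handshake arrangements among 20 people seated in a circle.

With 20 = 2·10 people, non-crossing handshake pairings are non-crossing perfect matchings on a circle, counted by C_10.
C_10 = C_9 · 2(2·9+1)/(9+2) = 4862 · 38/11 = 16796.

16796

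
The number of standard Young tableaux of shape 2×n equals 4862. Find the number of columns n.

9

Standard Young tableaux of shape 2×n are counted by C_n. The Catalan number equal to 4862 is C_9.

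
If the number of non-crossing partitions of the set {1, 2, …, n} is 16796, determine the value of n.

Non-crossing partitions of [n] are counted by C_n. The Catalan number equal to 16796 is C_10.

10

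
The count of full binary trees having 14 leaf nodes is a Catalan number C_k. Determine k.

13

A full binary tree with L leaves has L−1 internal nodes and is counted by C_{L−1}; L = 14 gives C_13.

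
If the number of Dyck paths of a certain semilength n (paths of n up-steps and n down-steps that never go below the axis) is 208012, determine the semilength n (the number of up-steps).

12

Dyck paths of semilength n are counted by C_n; 208012 = C_12.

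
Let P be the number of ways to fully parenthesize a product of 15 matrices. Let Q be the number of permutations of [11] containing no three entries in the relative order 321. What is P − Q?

2615654

Ways to associate a product of 15 factors correspond to binary trees on 15 leaves, so the count is C_14. So P = C_14 = 2674440.
Permutations of [n] avoiding any single length-3 pattern are counted by C_n; here n = 11. So Q = C_11 = 58786.
P − Q = 2674440 − 58786 = 2615654.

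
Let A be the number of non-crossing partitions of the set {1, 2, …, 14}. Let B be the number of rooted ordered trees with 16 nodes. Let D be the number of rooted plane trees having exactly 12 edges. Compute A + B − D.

12161273

The non-crossing partitions of [14] form a lattice of size C_14. So A = C_14 = 2674440.
Rooted ordered (plane) trees on m nodes have m−1 edges and are counted by C_{m−1}; m = 16 gives C_15. So B = C_15 = 9694845.
A rooted plane tree with 12 edges has 13 nodes, and the count is C_12. So D = C_12 = 208012.
A + B − D = 2674440 + 9694845 − 208012 = 12161273.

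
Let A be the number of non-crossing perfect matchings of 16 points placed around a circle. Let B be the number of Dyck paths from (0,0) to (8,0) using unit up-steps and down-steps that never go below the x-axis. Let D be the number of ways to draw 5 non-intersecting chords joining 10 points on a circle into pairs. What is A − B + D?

Pairing 16 circle points by 8 non-crossing chords gives C_8 matchings. So A = C_8 = 1430.
Paths of 4 up- and 4 down-steps that never dip below the axis are Dyck paths; their count is C_4. So B = C_4 = 14.
Pairing 10 circle points by 5 non-crossing chords gives C_5 matchings. So D = C_5 = 42.
A − B + D = 1430 − 14 + 42 = 1458.

1458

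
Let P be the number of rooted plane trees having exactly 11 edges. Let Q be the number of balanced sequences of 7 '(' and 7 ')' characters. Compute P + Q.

59215

A rooted plane tree with 11 edges has 12 nodes, and the count is C_11. So P = C_11 = 58786.
Balanced strings of n pairs of brackets are counted by C_n; here n = 7. So Q = C_7 = 429.
P + Q = 58786 + 429 = 59215.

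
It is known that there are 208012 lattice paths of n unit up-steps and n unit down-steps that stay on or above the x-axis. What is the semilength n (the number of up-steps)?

12

Dyck paths of semilength n are counted by C_n, and C_12 = 208012.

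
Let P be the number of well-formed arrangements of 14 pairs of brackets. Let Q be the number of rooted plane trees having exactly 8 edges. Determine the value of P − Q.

A balanced arrangement of 14 bracket pairs is a Dyck word of semilength 14, so the count is C_14. So P = C_14 = 2674440.
Rooted ordered trees with n edges are counted by C_n; here n = 8. So Q = C_8 = 1430.
P − Q = 2674440 − 1430 = 2673010.

2673010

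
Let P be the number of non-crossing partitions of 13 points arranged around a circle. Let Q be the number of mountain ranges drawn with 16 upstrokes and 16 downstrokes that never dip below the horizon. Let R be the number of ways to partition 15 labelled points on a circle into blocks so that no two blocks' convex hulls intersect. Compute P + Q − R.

26405725

Non-crossing partitions of an n-element set are counted by C_n; here n = 13. So P = C_13 = 742900.
Dyck paths of semilength n (length 2n) are counted by C_n; here n = 16. So Q = C_16 = 35357670.
Non-crossing partitions of an n-element set are counted by C_n; here n = 15. So R = C_15 = 9694845.
P + Q − R = 742900 + 35357670 − 9694845 = 26405725.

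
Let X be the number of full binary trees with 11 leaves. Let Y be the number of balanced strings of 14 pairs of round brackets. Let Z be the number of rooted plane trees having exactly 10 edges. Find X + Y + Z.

Full binary trees with 11 leaves have 11−1 = 10 internal nodes, so there are C_10 of them. So X = C_10 = 16796.
Balanced strings of n pairs of brackets are counted by C_n; here n = 14. So Y = C_14 = 2674440.
Rooted ordered trees with n edges are counted by C_n; here n = 10. So Z = C_10 = 16796.
X + Y + Z = 16796 + 2674440 + 16796 = 2708032.

2708032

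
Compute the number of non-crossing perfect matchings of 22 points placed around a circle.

58786

Non-crossing perfect matchings of 2n points on a circle are counted by C_n; with 22 points, n = 11.
C_11 = C(22,11)/12 = 705432/12 = 58786.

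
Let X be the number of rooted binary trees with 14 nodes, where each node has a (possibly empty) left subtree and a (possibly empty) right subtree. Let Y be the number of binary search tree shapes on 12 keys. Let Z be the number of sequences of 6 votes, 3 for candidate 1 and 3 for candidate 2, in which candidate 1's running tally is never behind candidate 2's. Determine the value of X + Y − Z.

Rooted binary trees with 14 nodes (each child slot possibly empty) number C_14. So X = C_14 = 2674440.
Binary trees (left/right distinguished) on n nodes are counted by C_n; here n = 12. So Y = C_12 = 208012.
Ballot sequences with n votes each where one side never trails are Dyck words, counted by C_n; here n = 3. So Z = C_3 = 5.
X + Y − Z = 2674440 + 208012 − 5 = 2882447.

2882447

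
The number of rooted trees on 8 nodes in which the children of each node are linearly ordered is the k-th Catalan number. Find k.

A rooted plane tree on 8 nodes has 7 edges, and such trees are counted by C_7.

7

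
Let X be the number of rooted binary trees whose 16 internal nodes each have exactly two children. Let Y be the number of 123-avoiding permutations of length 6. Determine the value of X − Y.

Full binary trees with n internal nodes are counted by C_n; here n = 16. So X = C_16 = 35357670.
For any fixed pattern of length 3, the pattern-avoiding permutations of [6] number C_6. So Y = C_6 = 132.
X − Y = 35357670 − 132 = 35357538.

35357538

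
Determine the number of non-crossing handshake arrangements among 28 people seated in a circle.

2674440

Non-crossing handshake pairings of 2n people are counted by C_n; 28 people gives n = 14.
C_14 = C(28,14)/15 = 40116600/15 = 2674440.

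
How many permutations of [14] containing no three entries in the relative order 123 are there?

Permutations of [n] avoiding any single length-3 pattern are counted by C_n; here n = 14.
C_14 = 2674440.

2674440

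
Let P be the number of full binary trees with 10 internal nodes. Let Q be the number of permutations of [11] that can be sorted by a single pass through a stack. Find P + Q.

75582

Full binary trees with n internal nodes are counted by C_n; here n = 10. So P = C_10 = 16796.
Stack-sortable permutations are exactly the 231-avoiding ones, counted by C_n; here n = 11. So Q = C_11 = 58786.
P + Q = 16796 + 58786 = 75582.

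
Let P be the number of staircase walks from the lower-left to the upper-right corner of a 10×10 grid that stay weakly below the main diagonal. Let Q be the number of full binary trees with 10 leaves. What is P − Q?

Monotone paths in an n×n grid that stay weakly below the diagonal are counted by C_n; here n = 10. So P = C_10 = 16796.
Full binary trees with 10 leaves have 10−1 = 9 internal nodes, so there are C_9 of them. So Q = C_9 = 4862.
P − Q = 16796 − 4862 = 11934.

11934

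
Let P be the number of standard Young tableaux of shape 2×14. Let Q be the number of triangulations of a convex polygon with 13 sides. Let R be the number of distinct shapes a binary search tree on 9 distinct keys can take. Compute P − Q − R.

2610792

By the hook-length formula (or a Dyck-path bijection), SYT of shape 2×14 number C_14. So P = C_14 = 2674440.
The number of triangulations of a 13-gon is the Catalan number C_11 (index = sides − 2). So Q = C_11 = 58786.
There are C_n binary search tree shapes on n keys; with n = 9 that is C_9. So R = C_9 = 4862.
P − Q − R = 2674440 − 58786 − 4862 = 2610792.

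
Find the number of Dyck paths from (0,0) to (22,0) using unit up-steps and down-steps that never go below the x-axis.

Dyck paths of semilength n (length 2n) are counted by C_n; here n = 11.
C_11 = C_10 · 2(2·10+1)/(10+2) = 16796 · 42/12 = 58786.

58786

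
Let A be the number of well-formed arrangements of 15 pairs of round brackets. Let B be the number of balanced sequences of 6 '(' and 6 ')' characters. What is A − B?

9694713

With 15 pairs the number of balanced bracket strings is the Catalan number C_15. So A = C_15 = 9694845.
Balanced strings of n pairs of brackets are counted by C_n; here n = 6. So B = C_6 = 132.
A − B = 9694845 − 132 = 9694713.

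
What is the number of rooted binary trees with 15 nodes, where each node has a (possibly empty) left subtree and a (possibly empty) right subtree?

9694845

Rooted binary trees with 15 nodes (each child slot possibly empty) number C_15.
C_15 = C(30,15)/16 = 155117520/16 = 9694845.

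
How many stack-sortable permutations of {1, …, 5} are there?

By Knuth's characterisation, the stack-sortable permutations of length 5 are the 231-avoiders, numbering C_5.
C_5 = 42.

42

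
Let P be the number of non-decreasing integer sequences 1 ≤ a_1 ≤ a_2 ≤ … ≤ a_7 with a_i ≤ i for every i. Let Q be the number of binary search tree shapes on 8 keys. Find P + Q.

1859

Weakly increasing sequences with a_i ≤ i biject with Dyck paths of semilength 7, so there are C_7. So P = C_7 = 429.
There are C_n binary search tree shapes on n keys; with n = 8 that is C_8. So Q = C_8 = 1430.
P + Q = 429 + 1430 = 1859.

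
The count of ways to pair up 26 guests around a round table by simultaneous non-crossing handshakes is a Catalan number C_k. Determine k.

13

With 26 = 2·13 people, non-crossing handshake pairings are non-crossing perfect matchings on a circle, counted by C_13.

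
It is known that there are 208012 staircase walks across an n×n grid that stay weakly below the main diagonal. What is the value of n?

12

Such diagonal-avoiding paths in an n×n grid are counted by C_n. Since C_12 = 208012, the index is 12.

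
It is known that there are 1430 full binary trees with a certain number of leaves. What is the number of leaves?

9

Full binary trees with L leaves are counted by C_{L−1}. Since C_8 = 1430, the index is 8.
So the index is 8, and the number of leaves is 8 + 1 = 9.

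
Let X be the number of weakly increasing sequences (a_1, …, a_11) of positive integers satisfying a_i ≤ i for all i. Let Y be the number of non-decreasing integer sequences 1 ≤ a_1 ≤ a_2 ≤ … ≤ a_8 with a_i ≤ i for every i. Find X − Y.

57356

Such sub-staircase sequences of length n are counted by C_n; here n = 11. So X = C_11 = 58786.
Such sub-staircase sequences of length n are counted by C_n; here n = 8. So Y = C_8 = 1430.
X − Y = 58786 − 1430 = 57356.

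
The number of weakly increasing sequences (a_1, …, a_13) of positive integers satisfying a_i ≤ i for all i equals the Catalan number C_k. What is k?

Weakly increasing sequences with a_i ≤ i biject with Dyck paths of semilength 13, so there are C_13.

13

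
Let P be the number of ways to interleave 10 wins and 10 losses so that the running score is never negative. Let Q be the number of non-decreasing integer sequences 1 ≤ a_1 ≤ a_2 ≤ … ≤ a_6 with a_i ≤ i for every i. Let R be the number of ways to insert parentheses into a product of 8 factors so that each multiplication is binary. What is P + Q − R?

16499

Reading a vote for the leader as '(' and for the other as ')' turns such a sequence into a balanced string of 10 pairs, so the count is C_10. So P = C_10 = 16796.
Such sub-staircase sequences of length n are counted by C_n; here n = 6. So Q = C_6 = 132.
Bracketing 8 factors into binary products is counted by C_{8−1} = C_7. So R = C_7 = 429.
P + Q − R = 16796 + 132 − 429 = 16499.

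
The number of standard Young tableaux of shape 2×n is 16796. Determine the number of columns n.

Standard Young tableaux of shape 2×n are counted by C_n; 16796 = C_10.

10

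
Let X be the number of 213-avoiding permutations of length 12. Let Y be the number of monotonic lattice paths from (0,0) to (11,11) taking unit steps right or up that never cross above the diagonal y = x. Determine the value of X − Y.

Permutations of [n] avoiding any single length-3 pattern are counted by C_n; here n = 12. So X = C_12 = 208012.
Monotone paths in an n×n grid that stay weakly below the diagonal are counted by C_n; here n = 11. So Y = C_11 = 58786.
X − Y = 208012 − 58786 = 149226.

149226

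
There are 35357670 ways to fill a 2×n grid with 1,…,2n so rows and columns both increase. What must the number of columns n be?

16

Standard Young tableaux of shape 2×n are counted by C_n; 35357670 = C_16.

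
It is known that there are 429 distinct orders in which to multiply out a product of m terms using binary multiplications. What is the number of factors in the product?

Parenthesizations of m factors are counted by C_{m−1}. The Catalan number equal to 429 is C_7.
So the index is 7, and the number of factors is 7 + 1 = 8.

8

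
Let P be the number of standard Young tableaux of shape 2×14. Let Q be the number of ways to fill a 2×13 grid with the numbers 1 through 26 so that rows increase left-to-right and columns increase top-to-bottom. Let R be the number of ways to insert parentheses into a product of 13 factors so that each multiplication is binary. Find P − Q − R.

By the hook-length formula (or a Dyck-path bijection), SYT of shape 2×14 number C_14. So P = C_14 = 2674440.
By the hook-length formula (or a Dyck-path bijection), SYT of shape 2×13 number C_13. So Q = C_13 = 742900.
Parenthesizations of m factors correspond to full binary trees with m leaves, counted by C_{m−1}; m = 13 gives C_12. So R = C_12 = 208012.
P − Q − R = 2674440 − 742900 − 208012 = 1723528.

1723528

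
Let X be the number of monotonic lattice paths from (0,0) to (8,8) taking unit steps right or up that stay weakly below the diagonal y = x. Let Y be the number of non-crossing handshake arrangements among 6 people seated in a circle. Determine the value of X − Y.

Monotone paths in an n×n grid that stay weakly below the diagonal are counted by C_n; here n = 8. So X = C_8 = 1430.
Non-crossing handshake pairings of 2n people are counted by C_n; 6 people gives n = 3. So Y = C_3 = 5.
X − Y = 1430 − 5 = 1425.

1425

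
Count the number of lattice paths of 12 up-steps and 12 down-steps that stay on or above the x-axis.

208012

Paths of 12 up- and 12 down-steps that never dip below the axis are Dyck paths; their count is C_12.
C_12 = C(24,12)/13 = 2704156/13 = 208012.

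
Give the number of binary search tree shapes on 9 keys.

4862

Binary trees (left/right distinguished) on n nodes are counted by C_n; here n = 9.
C_9 = C(18,9)/10 = 48620/10 = 4862.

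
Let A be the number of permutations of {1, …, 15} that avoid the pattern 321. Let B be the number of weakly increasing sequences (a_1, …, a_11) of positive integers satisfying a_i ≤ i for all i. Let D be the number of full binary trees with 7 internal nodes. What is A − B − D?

9635630

Permutations of [n] avoiding any single length-3 pattern are counted by C_n; here n = 15. So A = C_15 = 9694845.
Weakly increasing sequences with a_i ≤ i biject with Dyck paths of semilength 11, so there are C_11. So B = C_11 = 58786.
Full binary trees with n internal nodes are counted by C_n; here n = 7. So D = C_7 = 429.
A − B − D = 9694845 − 58786 − 429 = 9635630.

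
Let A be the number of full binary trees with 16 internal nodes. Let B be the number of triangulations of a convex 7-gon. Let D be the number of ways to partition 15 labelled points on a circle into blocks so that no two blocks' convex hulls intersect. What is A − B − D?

25662783

Full binary trees with n internal nodes are counted by C_n; here n = 16. So A = C_16 = 35357670.
A convex 7-gon is triangulated into 5 triangles, and the number of such triangulations is the Catalan number C_{7−2} = C_5. So B = C_5 = 42.
The non-crossing partitions of [15] form a lattice of size C_15. So D = C_15 = 9694845.
A − B − D = 35357670 − 42 − 9694845 = 25662783.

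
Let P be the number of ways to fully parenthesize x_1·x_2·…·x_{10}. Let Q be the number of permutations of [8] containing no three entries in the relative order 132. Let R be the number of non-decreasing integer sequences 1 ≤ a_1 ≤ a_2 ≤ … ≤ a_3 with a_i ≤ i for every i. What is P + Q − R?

Ways to associate a product of 10 factors correspond to binary trees on 10 leaves, so the count is C_9. So P = C_9 = 4862.
Permutations of [n] avoiding any single length-3 pattern are counted by C_n; here n = 8. So Q = C_8 = 1430.
Such sub-staircase sequences of length n are counted by C_n; here n = 3. So R = C_3 = 5.
P + Q − R = 4862 + 1430 − 5 = 6287.

6287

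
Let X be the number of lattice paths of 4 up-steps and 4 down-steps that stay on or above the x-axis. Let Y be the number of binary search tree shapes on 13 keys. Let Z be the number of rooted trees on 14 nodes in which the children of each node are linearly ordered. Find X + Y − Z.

Paths of 4 up- and 4 down-steps that never dip below the axis are Dyck paths; their count is C_4. So X = C_4 = 14.
Binary trees (left/right distinguished) on n nodes are counted by C_n; here n = 13. So Y = C_13 = 742900.
A rooted plane tree on 14 nodes has 13 edges, and such trees are counted by C_13. So Z = C_13 = 742900.
X + Y − Z = 14 + 742900 − 742900 = 14.

14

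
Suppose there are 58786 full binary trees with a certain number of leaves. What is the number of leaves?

12

Full binary trees with L leaves are counted by C_{L−1}. Since C_11 = 58786, the index is 11.
So the index is 11, and the number of leaves is 11 + 1 = 12.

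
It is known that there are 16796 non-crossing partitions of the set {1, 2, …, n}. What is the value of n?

10

Non-crossing partitions of [n] are counted by C_n; 16796 = C_10.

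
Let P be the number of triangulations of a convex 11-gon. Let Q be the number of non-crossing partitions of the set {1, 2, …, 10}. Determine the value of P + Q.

A convex 11-gon is triangulated into 9 triangles, and the number of such triangulations is the Catalan number C_{11−2} = C_9. So P = C_9 = 4862.
The non-crossing partitions of [10] form a lattice of size C_10. So Q = C_10 = 16796.
P + Q = 4862 + 16796 = 21658.

21658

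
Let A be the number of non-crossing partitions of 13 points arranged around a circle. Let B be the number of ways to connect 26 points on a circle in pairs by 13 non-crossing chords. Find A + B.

Non-crossing partitions of an n-element set are counted by C_n; here n = 13. So A = C_13 = 742900.
Non-crossing perfect matchings of 2n points on a circle are counted by C_n; with 26 points, n = 13. So B = C_13 = 742900.
A + B = 742900 + 742900 = 1485800.

1485800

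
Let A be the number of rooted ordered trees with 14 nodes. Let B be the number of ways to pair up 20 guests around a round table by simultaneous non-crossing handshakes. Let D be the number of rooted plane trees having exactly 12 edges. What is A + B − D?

Rooted ordered (plane) trees on m nodes have m−1 edges and are counted by C_{m−1}; m = 14 gives C_13. So A = C_13 = 742900.
With 20 = 2·10 people, non-crossing handshake pairings are non-crossing perfect matchings on a circle, counted by C_10. So B = C_10 = 16796.
A rooted plane tree with 12 edges has 13 nodes, and the count is C_12. So D = C_12 = 208012.
A + B − D = 742900 + 16796 − 208012 = 551684.

551684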